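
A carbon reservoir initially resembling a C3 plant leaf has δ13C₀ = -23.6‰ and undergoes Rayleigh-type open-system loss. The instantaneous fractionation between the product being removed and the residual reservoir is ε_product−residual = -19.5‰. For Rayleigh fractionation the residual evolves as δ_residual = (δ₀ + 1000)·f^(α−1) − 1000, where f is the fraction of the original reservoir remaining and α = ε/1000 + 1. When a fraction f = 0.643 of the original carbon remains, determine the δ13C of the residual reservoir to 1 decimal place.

Rayleigh residual: δ_res = (δ₀ + 1000)·f^(α−1) − 1000
α = ε/1000 + 1 = 0.98050, so α − 1 = -0.01950
f^(α−1) = 0.643^(-0.01950) = 1.008649
δ_res = (-23.6 + 1000) × 1.008649 − 1000 = 984.844 − 1000 = -15.16‰

-15.2‰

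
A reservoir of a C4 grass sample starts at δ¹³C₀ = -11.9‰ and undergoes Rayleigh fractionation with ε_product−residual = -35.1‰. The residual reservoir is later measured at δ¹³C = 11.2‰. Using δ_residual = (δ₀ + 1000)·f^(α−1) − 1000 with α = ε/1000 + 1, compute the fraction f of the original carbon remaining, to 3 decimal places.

α − 1 = ε/1000 = -0.0351
(δ_res + 1000)/(δ₀ + 1000) = (11.2 + 1000)/(-11.9 + 1000) = 1011.2/988.1 = 1.023378
f = 1.023378^(1/-0.0351) = exp(ln(1.023378)/-0.0351) = exp(0.02311/-0.0351)
f = exp(-0.6584) = 0.5177

0.518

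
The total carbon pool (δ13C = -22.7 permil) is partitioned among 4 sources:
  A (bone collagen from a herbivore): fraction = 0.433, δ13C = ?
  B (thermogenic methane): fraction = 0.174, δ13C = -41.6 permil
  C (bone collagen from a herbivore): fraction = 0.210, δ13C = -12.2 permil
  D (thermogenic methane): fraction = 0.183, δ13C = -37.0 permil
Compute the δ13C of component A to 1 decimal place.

-14.2 permil

Isotope mass balance: δ_bulk = Σ fᵢ·δᵢ.
-22.7 = 0.433×δ_A + 0.174×(-41.6) + 0.210×(-12.2) + 0.183×(-37.0)
0.433·δ_A = -22.7 − (-16.571) = -6.129
δ_A = -6.129 / 0.433 = -14.15 permil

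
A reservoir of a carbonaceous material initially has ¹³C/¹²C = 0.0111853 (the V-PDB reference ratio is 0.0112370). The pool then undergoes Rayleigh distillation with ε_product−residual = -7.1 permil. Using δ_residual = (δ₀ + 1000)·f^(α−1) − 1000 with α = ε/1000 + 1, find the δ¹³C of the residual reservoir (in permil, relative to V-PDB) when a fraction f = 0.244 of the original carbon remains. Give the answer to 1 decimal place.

δ₀ = (0.0111853/0.0112370 − 1)×1000 = (0.995399 − 1)×1000 = -4.601 permil
α − 1 = ε/1000 = -0.0071
f^(α−1) = 0.244^(-0.0071) = 1.010065
δ_res = (-4.601 + 1000) × 1.010065 − 1000 = 1005.418 − 1000 = 5.42 permil

5.4 permil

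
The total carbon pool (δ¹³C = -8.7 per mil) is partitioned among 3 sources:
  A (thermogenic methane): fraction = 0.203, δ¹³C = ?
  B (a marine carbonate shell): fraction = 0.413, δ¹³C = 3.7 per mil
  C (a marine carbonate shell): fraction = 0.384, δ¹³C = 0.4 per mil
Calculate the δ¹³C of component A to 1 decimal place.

Isotope mass balance: δ_bulk = Σ fᵢ·δᵢ.
-8.7 = 0.203×δ_A + 0.413×(3.7) + 0.384×(0.4)
0.203·δ_A = -8.7 − (1.682) = -10.382
δ_A = -10.382 / 0.203 = -51.14 per mil

-51.1 per mil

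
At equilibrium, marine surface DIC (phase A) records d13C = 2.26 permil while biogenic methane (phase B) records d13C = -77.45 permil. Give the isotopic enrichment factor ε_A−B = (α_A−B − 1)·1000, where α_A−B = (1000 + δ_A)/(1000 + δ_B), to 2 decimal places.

86.40 permil

α_A−B = (1000 + 2.26) / (1000 + -77.45) = 1002.26 / 922.55 = 1.086402
ε_A−B = (1.086402 − 1) × 1000 = 86.402 permil
(The approximation ε ≈ δ_A − δ_B would give 79.71 permil.)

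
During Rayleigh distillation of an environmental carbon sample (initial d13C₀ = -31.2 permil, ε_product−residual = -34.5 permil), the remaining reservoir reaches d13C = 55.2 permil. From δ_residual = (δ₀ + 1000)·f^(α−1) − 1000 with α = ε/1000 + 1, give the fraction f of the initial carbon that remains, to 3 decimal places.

0.084

α − 1 = ε/1000 = -0.0345
(δ_res + 1000)/(δ₀ + 1000) = (55.2 + 1000)/(-31.2 + 1000) = 1055.2/968.8 = 1.089182
f = 1.089182^(1/-0.0345) = exp(ln(1.089182)/-0.0345) = exp(0.08543/-0.0345)
f = exp(-2.4762) = 0.0841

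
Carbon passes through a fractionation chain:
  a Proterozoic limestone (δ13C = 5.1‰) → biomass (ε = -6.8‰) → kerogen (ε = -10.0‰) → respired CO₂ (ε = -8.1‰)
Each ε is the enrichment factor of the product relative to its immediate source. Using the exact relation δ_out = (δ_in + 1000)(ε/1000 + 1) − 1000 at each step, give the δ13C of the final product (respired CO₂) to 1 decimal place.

step 1: δ = (5.10 + 1000)·(-6.8/1000 + 1) − 1000 = -1.73‰
step 2: δ = (-1.73 + 1000)·(-10.0/1000 + 1) − 1000 = -11.72‰
step 3: δ = (-11.72 + 1000)·(-8.1/1000 + 1) − 1000 = -19.72‰

-19.7‰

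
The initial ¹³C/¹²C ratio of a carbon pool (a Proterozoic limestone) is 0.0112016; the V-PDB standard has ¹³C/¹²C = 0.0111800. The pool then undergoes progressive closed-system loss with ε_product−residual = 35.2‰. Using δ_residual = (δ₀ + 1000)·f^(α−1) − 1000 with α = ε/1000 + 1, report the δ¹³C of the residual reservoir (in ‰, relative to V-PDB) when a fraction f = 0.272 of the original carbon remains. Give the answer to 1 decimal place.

-42.9‰

δ₀ = (0.0112016/0.0111800 − 1)×1000 = (1.001932 − 1)×1000 = 1.932‰
α − 1 = ε/1000 = 0.0352
f^(α−1) = 0.272^(0.0352) = 0.955206
δ_res = (1.932 + 1000) × 0.955206 − 1000 = 957.051 − 1000 = -42.95‰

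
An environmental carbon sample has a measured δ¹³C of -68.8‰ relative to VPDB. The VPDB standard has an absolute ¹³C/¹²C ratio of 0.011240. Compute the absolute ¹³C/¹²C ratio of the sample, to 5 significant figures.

0.010467

R_sample = R_standard × (δ¹³C/1000 + 1)
R_sample = 0.011240 × (-68.8/1000 + 1) = 0.011240 × 0.931200
R_sample = 0.0104667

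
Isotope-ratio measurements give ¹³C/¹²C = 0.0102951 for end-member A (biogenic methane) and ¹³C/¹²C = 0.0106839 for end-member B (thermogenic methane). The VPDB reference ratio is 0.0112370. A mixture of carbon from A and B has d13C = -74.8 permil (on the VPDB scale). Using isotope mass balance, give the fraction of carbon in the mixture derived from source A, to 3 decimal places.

δ_A = (0.0102951/0.0112370 − 1)×1000 = (0.916179 − 1)×1000 = -83.821 permil
δ_B = (0.0106839/0.0112370 − 1)×1000 = (0.950779 − 1)×1000 = -49.221 permil
f_A = (δ_mix − δ_B)/(δ_A − δ_B) = (-74.8 − (-49.221))/(-83.821 − (-49.221))
f_A = -25.579 / -34.600 = 0.7393

0.739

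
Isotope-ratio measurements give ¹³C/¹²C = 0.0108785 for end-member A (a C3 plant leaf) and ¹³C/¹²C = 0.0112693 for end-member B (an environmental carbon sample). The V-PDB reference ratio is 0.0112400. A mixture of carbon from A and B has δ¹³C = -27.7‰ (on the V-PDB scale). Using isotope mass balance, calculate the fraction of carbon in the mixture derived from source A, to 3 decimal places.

δ_A = (0.0108785/0.0112400 − 1)×1000 = (0.967838 − 1)×1000 = -32.162‰
δ_B = (0.0112693/0.0112400 − 1)×1000 = (1.002607 − 1)×1000 = 2.607‰
f_A = (δ_mix − δ_B)/(δ_A − δ_B) = (-27.7 − (2.607))/(-32.162 − (2.607))
f_A = -30.307 / -34.769 = 0.8717

0.872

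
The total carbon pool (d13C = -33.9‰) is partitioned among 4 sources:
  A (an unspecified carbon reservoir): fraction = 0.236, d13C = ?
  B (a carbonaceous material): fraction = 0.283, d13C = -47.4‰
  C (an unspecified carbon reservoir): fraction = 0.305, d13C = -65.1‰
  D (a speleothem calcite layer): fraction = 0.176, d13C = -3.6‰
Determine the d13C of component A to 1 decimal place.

Isotope mass balance: δ_bulk = Σ fᵢ·δᵢ.
-33.9 = 0.236×δ_A + 0.283×(-47.4) + 0.305×(-65.1) + 0.176×(-3.6)
0.236·δ_A = -33.9 − (-33.903) = 0.003
δ_A = 0.003 / 0.236 = 0.01‰

0.0‰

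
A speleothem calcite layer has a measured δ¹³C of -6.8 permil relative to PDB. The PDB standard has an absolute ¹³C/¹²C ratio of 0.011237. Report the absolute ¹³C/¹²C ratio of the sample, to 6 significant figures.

0.0111606

R_sample = R_standard × (δ¹³C/1000 + 1)
R_sample = 0.011237 × (-6.8/1000 + 1) = 0.011237 × 0.993200
R_sample = 0.0111606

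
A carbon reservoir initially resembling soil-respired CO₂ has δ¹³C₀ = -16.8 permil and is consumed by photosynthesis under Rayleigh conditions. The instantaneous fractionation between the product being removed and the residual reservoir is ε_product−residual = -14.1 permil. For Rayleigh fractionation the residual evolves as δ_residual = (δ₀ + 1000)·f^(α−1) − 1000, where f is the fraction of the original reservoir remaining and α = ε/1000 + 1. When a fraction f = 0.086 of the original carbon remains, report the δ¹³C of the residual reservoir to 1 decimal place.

Rayleigh residual: δ_res = (δ₀ + 1000)·f^(α−1) − 1000
α = ε/1000 + 1 = 0.98590, so α − 1 = -0.01410
f^(α−1) = 0.086^(-0.01410) = 1.035198
δ_res = (-16.8 + 1000) × 1.035198 − 1000 = 1017.807 − 1000 = 17.81 permil

17.8 permil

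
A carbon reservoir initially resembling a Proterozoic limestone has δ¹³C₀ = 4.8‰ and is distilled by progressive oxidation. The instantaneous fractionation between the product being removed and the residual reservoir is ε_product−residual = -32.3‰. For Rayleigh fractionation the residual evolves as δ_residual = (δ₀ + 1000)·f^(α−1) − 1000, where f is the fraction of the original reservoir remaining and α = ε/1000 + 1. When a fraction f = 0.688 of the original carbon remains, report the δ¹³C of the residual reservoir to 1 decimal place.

Rayleigh residual: δ_res = (δ₀ + 1000)·f^(α−1) − 1000
α = ε/1000 + 1 = 0.96770, so α − 1 = -0.03230
f^(α−1) = 0.688^(-0.03230) = 1.012152
δ_res = (4.8 + 1000) × 1.012152 − 1000 = 1017.011 − 1000 = 17.01‰

17.0‰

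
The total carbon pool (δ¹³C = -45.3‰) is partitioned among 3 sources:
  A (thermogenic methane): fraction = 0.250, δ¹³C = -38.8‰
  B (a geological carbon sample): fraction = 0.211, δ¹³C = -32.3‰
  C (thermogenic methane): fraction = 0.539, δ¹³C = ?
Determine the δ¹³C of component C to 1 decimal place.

Isotope mass balance: δ_bulk = Σ fᵢ·δᵢ.
-45.3 = 0.250×(-38.8) + 0.211×(-32.3) + 0.539×δ_C
0.539·δ_C = -45.3 − (-16.515) = -28.785
δ_C = -28.785 / 0.539 = -53.40‰

-53.4‰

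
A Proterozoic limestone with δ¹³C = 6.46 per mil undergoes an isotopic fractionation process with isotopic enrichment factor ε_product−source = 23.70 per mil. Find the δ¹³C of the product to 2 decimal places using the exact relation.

30.31 per mil

To first order, δ_product ≈ δ_source + ε = 30.16 per mil.
Exactly, δ_product = (δ_source + 1000)·(ε/1000 + 1) − 1000.
δ_product = (6.46 + 1000) × (23.70/1000 + 1) − 1000
δ_product = 30.313 per mil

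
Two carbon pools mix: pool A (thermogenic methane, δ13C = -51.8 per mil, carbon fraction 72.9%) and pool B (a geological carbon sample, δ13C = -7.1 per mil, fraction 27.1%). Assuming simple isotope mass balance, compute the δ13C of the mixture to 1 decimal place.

δ_mix = f_A·δ_A + f_B·δ_B
δ_mix = 0.729 × (-51.8) + 0.271 × (-7.1)
δ_mix = -37.76 + -1.92 = -39.69 per mil

-39.7 per mil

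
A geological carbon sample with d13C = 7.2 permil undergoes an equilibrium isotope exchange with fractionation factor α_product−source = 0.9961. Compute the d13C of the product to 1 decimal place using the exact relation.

δ_product = (δ_source + 1000)·α − 1000
δ_product = (7.2 + 1000) × 0.9961 − 1000
δ_product = 1003.272 − 1000 = 3.27 permil

3.3 permil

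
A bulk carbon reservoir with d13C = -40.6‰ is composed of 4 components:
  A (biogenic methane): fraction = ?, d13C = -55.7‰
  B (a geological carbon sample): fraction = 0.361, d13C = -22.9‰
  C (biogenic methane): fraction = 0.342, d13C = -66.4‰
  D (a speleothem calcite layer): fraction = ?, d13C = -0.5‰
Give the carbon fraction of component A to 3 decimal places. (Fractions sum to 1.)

0.172

Let f_A and f_D be the unknown fractions; fractions sum to 1 so f_A + f_D = 0.297.
Mass balance: Σ fᵢ·δᵢ = δ_bulk ⇒ f_A·(-55.7) + f_D·(-0.5) = -40.6 − (-30.976) = -9.624
Substitute f_D = 0.297 − f_A:
f_A·(-55.7 − -0.5) = -9.624 − 0.297×(-0.5) = -9.476
f_A = -9.476 / -55.2 = 0.1717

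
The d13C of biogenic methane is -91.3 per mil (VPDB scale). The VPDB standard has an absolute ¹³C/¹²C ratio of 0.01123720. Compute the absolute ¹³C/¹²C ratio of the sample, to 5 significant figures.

0.010211

R_sample = R_standard × (d13C/1000 + 1)
R_sample = 0.01123720 × (-91.3/1000 + 1) = 0.01123720 × 0.908700
R_sample = 0.0102112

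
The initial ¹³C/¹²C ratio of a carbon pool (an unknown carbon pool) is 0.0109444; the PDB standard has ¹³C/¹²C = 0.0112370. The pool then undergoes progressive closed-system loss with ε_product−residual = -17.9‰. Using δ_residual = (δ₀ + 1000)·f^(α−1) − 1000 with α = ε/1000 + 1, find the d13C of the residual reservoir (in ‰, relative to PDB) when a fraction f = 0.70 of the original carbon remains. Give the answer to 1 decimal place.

-19.8‰

δ₀ = (0.0109444/0.0112370 − 1)×1000 = (0.973961 − 1)×1000 = -26.039‰
α − 1 = ε/1000 = -0.0179
f^(α−1) = 0.70^(-0.0179) = 1.006405
δ_res = (-26.039 + 1000) × 1.006405 − 1000 = 980.199 − 1000 = -19.80‰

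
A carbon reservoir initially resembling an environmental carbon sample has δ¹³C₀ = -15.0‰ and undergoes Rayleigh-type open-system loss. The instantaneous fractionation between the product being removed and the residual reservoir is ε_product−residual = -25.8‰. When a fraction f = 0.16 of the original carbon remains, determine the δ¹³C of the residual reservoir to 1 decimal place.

Rayleigh residual: δ_res = (δ₀ + 1000)·f^(α−1) − 1000
α = ε/1000 + 1 = 0.97420, so α − 1 = -0.02580
f^(α−1) = 0.16^(-0.02580) = 1.048416
δ_res = (-15.0 + 1000) × 1.048416 − 1000 = 1032.690 − 1000 = 32.69‰

32.7‰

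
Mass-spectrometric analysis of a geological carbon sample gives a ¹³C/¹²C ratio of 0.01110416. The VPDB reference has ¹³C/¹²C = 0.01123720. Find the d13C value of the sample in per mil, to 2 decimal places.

-11.84 per mil

d13C = (R_sample / R_standard − 1) × 1000
R_sample / R_standard = 0.01110416 / 0.01123720 = 0.988161
d13C = (0.988161 − 1) × 1000 = -11.839 per mil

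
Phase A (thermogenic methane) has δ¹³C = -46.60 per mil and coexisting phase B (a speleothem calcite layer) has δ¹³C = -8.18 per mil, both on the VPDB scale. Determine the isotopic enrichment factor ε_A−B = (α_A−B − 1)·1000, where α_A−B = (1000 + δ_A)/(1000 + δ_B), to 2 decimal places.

-38.74 per mil

α_A−B = (1000 + -46.60) / (1000 + -8.18) = 953.40 / 991.82 = 0.961263
ε_A−B = (0.961263 − 1) × 1000 = -38.737 per mil
(The approximation ε ≈ δ_A − δ_B would give -38.42 per mil.)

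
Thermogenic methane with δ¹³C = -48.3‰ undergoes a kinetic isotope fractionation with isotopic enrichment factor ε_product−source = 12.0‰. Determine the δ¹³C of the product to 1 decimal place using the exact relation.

-36.9‰

Exactly, δ_product = (δ_source + 1000)·(ε/1000 + 1) − 1000.
δ_product = (-48.3 + 1000) × (12.0/1000 + 1) − 1000
δ_product = -36.88‰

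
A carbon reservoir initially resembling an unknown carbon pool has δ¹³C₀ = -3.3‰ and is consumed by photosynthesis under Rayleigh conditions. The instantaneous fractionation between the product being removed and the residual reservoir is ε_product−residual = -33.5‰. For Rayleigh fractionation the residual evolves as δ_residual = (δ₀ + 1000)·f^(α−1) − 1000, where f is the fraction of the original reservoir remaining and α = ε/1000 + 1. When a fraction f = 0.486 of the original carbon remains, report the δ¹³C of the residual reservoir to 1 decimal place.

21.1‰

Rayleigh residual: δ_res = (δ₀ + 1000)·f^(α−1) − 1000
α = ε/1000 + 1 = 0.96650, so α − 1 = -0.03350
f^(α−1) = 0.486^(-0.03350) = 1.024466
δ_res = (-3.3 + 1000) × 1.024466 − 1000 = 1021.086 − 1000 = 21.09‰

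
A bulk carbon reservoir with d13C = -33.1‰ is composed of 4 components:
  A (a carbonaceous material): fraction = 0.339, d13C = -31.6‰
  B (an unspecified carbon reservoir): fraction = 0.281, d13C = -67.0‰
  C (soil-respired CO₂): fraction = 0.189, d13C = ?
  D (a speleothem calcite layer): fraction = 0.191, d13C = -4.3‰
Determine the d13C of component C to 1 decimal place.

Isotope mass balance: δ_bulk = Σ fᵢ·δᵢ.
-33.1 = 0.339×(-31.6) + 0.281×(-67.0) + 0.189×δ_C + 0.191×(-4.3)
0.189·δ_C = -33.1 − (-30.361) = -2.739
δ_C = -2.739 / 0.189 = -14.49‰

-14.5‰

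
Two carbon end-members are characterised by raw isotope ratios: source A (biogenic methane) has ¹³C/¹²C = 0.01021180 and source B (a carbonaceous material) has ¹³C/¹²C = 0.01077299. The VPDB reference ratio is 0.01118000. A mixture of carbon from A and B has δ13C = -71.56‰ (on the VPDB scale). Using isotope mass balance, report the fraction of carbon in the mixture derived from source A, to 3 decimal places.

δ_A = (0.01021180/0.01118000 − 1)×1000 = (0.913399 − 1)×1000 = -86.601‰
δ_B = (0.01077299/0.01118000 − 1)×1000 = (0.963595 − 1)×1000 = -36.405‰
f_A = (δ_mix − δ_B)/(δ_A − δ_B) = (-71.56 − (-36.405))/(-86.601 − (-36.405))
f_A = -35.155 / -50.196 = 0.7004

0.700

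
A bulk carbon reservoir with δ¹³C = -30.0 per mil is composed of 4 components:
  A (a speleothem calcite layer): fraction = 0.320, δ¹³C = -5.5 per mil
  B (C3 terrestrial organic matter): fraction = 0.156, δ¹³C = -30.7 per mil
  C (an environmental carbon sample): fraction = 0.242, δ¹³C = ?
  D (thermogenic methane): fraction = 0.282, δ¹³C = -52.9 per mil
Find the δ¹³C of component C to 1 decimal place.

-35.3 per mil

Isotope mass balance: δ_bulk = Σ fᵢ·δᵢ.
-30.0 = 0.320×(-5.5) + 0.156×(-30.7) + 0.242×δ_C + 0.282×(-52.9)
0.242·δ_C = -30.0 − (-21.467) = -8.533
δ_C = -8.533 / 0.242 = -35.26 per mil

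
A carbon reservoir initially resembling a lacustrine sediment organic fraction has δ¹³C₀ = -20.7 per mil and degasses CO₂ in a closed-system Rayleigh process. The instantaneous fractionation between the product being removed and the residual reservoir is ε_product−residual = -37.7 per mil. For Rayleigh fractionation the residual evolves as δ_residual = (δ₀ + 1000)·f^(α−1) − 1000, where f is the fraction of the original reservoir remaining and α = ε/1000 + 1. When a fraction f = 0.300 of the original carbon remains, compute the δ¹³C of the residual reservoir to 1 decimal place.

24.8 per mil

Rayleigh residual: δ_res = (δ₀ + 1000)·f^(α−1) − 1000
α = ε/1000 + 1 = 0.96230, so α − 1 = -0.03770
f^(α−1) = 0.300^(-0.03770) = 1.046436
δ_res = (-20.7 + 1000) × 1.046436 − 1000 = 1024.774 − 1000 = 24.77 per mil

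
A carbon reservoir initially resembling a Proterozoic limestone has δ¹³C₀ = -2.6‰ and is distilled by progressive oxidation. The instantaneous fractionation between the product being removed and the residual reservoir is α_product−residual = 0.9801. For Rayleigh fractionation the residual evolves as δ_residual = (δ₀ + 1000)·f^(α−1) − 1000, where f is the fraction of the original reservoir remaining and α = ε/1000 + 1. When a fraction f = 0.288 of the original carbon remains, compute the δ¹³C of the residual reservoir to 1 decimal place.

Rayleigh residual: δ_res = (δ₀ + 1000)·f^(α−1) − 1000
α − 1 = -0.01990
f^(α−1) = 0.288^(-0.01990) = 1.025081
δ_res = (-2.6 + 1000) × 1.025081 − 1000 = 1022.416 − 1000 = 22.42‰

22.4‰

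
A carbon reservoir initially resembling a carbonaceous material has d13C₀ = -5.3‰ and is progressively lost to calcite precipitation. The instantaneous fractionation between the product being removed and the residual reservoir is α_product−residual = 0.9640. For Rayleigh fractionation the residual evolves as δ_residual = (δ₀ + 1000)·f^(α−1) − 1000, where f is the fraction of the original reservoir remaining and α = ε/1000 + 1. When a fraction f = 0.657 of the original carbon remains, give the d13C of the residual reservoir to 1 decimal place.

Rayleigh residual: δ_res = (δ₀ + 1000)·f^(α−1) − 1000
α − 1 = -0.03600
f^(α−1) = 0.657^(-0.03600) = 1.015237
δ_res = (-5.3 + 1000) × 1.015237 − 1000 = 1009.857 − 1000 = 9.86‰

9.9‰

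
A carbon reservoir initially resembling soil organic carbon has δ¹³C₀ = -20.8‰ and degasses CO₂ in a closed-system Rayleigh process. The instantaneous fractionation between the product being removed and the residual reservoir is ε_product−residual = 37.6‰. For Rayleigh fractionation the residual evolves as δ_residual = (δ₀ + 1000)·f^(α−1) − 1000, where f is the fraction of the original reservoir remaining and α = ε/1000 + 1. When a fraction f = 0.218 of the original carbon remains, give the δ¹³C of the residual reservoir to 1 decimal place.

-75.3‰

Rayleigh residual: δ_res = (δ₀ + 1000)·f^(α−1) − 1000
α = ε/1000 + 1 = 1.03760, so α − 1 = 0.03760
f^(α−1) = 0.218^(0.03760) = 0.944335
δ_res = (-20.8 + 1000) × 0.944335 − 1000 = 924.693 − 1000 = -75.31‰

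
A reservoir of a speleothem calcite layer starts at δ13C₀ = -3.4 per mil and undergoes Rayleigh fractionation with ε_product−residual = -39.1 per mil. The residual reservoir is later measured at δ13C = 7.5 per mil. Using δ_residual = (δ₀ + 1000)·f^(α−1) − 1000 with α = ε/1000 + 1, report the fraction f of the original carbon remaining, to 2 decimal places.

α − 1 = ε/1000 = -0.0391
(δ_res + 1000)/(δ₀ + 1000) = (7.5 + 1000)/(-3.4 + 1000) = 1007.5/996.6 = 1.010937
f = 1.010937^(1/-0.0391) = exp(ln(1.010937)/-0.0391) = exp(0.01088/-0.0391)
f = exp(-0.2782) = 0.7571

0.76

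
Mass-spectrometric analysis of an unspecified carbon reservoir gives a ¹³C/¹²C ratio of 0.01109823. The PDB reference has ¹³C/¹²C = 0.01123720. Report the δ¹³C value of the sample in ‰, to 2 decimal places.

-12.37‰

δ¹³C = (R_sample / R_standard − 1) × 1000
R_sample / R_standard = 0.01109823 / 0.01123720 = 0.987633
δ¹³C = (0.987633 − 1) × 1000 = -12.367‰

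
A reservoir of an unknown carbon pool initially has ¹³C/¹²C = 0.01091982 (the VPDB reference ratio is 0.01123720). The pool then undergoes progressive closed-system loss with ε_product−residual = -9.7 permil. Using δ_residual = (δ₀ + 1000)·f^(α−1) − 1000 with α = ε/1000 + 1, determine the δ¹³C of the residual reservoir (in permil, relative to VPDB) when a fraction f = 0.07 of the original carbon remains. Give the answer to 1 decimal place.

δ₀ = (0.01091982/0.01123720 − 1)×1000 = (0.971756 − 1)×1000 = -28.244 permil
α − 1 = ε/1000 = -0.0097
f^(α−1) = 0.07^(-0.0097) = 1.026130
δ_res = (-28.244 + 1000) × 1.026130 − 1000 = 997.149 − 1000 = -2.85 permil

-2.9 permil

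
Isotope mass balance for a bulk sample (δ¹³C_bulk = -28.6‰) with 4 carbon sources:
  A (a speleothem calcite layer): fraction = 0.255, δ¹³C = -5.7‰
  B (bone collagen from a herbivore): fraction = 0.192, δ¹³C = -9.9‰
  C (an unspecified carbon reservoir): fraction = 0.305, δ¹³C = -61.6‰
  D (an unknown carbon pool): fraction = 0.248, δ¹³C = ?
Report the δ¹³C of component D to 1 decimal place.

Isotope mass balance: δ_bulk = Σ fᵢ·δᵢ.
-28.6 = 0.255×(-5.7) + 0.192×(-9.9) + 0.305×(-61.6) + 0.248×δ_D
0.248·δ_D = -28.6 − (-22.142) = -6.458
δ_D = -6.458 / 0.248 = -26.04‰

-26.0‰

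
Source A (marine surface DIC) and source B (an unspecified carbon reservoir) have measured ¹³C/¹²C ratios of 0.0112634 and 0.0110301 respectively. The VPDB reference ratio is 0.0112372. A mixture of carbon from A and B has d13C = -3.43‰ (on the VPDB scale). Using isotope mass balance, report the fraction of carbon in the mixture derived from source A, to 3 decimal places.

δ_A = (0.0112634/0.0112372 − 1)×1000 = (1.002332 − 1)×1000 = 2.332‰
δ_B = (0.0110301/0.0112372 − 1)×1000 = (0.981570 − 1)×1000 = -18.430‰
f_A = (δ_mix − δ_B)/(δ_A − δ_B) = (-3.43 − (-18.430))/(2.332 − (-18.430))
f_A = 15.000 / 20.761 = 0.7225

0.722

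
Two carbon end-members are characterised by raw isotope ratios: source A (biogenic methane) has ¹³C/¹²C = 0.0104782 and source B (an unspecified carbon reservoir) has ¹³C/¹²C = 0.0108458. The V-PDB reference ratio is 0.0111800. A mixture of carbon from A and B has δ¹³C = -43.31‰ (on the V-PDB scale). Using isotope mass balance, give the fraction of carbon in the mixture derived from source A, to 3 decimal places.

δ_A = (0.0104782/0.0111800 − 1)×1000 = (0.937227 − 1)×1000 = -62.773‰
δ_B = (0.0108458/0.0111800 − 1)×1000 = (0.970107 − 1)×1000 = -29.893‰
f_A = (δ_mix − δ_B)/(δ_A − δ_B) = (-43.31 − (-29.893))/(-62.773 − (-29.893))
f_A = -13.417 / -32.880 = 0.4081

0.408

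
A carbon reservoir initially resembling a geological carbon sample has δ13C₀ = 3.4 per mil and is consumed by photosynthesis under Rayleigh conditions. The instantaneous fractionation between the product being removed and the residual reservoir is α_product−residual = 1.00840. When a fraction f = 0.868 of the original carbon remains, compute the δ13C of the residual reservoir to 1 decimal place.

2.2 per mil

Rayleigh residual: δ_res = (δ₀ + 1000)·f^(α−1) − 1000
α − 1 = 0.00840
f^(α−1) = 0.868^(0.00840) = 0.998812
δ_res = (3.4 + 1000) × 0.998812 − 1000 = 1002.208 − 1000 = 2.21 per mil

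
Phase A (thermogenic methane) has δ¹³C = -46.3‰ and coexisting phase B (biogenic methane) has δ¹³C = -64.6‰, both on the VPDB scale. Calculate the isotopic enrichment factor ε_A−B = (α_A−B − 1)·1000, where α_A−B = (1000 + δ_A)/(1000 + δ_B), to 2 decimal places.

19.56‰

α_A−B = (1000 + -46.3) / (1000 + -64.6) = 953.7 / 935.4 = 1.019564
ε_A−B = (1.019564 − 1) × 1000 = 19.564‰
(The approximation ε ≈ δ_A − δ_B would give 18.3‰.)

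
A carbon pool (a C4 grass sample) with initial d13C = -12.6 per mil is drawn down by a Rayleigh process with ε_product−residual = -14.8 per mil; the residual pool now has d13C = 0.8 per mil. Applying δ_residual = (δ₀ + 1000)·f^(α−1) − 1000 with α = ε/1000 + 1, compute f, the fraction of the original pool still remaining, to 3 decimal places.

0.402

α − 1 = ε/1000 = -0.0148
(δ_res + 1000)/(δ₀ + 1000) = (0.8 + 1000)/(-12.6 + 1000) = 1000.8/987.4 = 1.013571
f = 1.013571^(1/-0.0148) = exp(ln(1.013571)/-0.0148) = exp(0.01348/-0.0148)
f = exp(-0.9108) = 0.4022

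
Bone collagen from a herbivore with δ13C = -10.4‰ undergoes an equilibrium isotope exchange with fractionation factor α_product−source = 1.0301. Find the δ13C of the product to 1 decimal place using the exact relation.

δ_product = (δ_source + 1000)·α − 1000
δ_product = (-10.4 + 1000) × 1.0301 − 1000
δ_product = 1019.387 − 1000 = 19.39‰

19.4‰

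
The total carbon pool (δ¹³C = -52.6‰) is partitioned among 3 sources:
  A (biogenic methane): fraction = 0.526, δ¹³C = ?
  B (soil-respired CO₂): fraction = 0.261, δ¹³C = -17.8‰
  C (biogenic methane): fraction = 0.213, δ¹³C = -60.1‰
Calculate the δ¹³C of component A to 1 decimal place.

-66.8‰

Isotope mass balance: δ_bulk = Σ fᵢ·δᵢ.
-52.6 = 0.526×δ_A + 0.261×(-17.8) + 0.213×(-60.1)
0.526·δ_A = -52.6 − (-17.447) = -35.153
δ_A = -35.153 / 0.526 = -66.83‰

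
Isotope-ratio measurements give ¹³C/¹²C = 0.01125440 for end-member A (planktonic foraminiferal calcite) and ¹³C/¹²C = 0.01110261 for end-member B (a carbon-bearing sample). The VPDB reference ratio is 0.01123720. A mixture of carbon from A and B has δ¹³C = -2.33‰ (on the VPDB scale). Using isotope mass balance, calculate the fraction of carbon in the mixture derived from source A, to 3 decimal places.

0.714

δ_A = (0.01125440/0.01123720 − 1)×1000 = (1.001531 − 1)×1000 = 1.531‰
δ_B = (0.01110261/0.01123720 − 1)×1000 = (0.988023 − 1)×1000 = -11.977‰
f_A = (δ_mix − δ_B)/(δ_A − δ_B) = (-2.33 − (-11.977))/(1.531 − (-11.977))
f_A = 9.647 / 13.508 = 0.7142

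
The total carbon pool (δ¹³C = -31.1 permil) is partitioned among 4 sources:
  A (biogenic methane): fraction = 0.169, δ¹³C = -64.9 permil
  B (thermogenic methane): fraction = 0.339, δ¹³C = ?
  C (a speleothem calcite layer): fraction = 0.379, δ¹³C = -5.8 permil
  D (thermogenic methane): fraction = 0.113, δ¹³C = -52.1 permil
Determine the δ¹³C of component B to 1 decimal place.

-35.5 permil

Isotope mass balance: δ_bulk = Σ fᵢ·δᵢ.
-31.1 = 0.169×(-64.9) + 0.339×δ_B + 0.379×(-5.8) + 0.113×(-52.1)
0.339·δ_B = -31.1 − (-19.054) = -12.046
δ_B = -12.046 / 0.339 = -35.54 permil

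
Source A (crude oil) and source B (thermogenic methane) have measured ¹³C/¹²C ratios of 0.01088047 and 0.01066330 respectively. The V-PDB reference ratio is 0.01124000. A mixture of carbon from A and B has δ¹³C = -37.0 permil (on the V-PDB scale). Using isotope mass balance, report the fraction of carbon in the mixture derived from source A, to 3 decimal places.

δ_A = (0.01088047/0.01124000 − 1)×1000 = (0.968013 − 1)×1000 = -31.987 permil
δ_B = (0.01066330/0.01124000 − 1)×1000 = (0.948692 − 1)×1000 = -51.308 permil
f_A = (δ_mix − δ_B)/(δ_A − δ_B) = (-37.0 − (-51.308))/(-31.987 − (-51.308))
f_A = 14.308 / 19.321 = 0.7405

0.741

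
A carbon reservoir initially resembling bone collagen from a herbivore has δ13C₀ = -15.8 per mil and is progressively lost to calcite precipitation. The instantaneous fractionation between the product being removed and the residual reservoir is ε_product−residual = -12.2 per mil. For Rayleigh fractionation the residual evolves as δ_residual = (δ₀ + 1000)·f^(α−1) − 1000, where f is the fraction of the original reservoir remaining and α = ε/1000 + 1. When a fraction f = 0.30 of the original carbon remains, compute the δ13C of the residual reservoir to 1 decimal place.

Rayleigh residual: δ_res = (δ₀ + 1000)·f^(α−1) − 1000
α = ε/1000 + 1 = 0.98780, so α − 1 = -0.01220
f^(α−1) = 0.30^(-0.01220) = 1.014797
δ_res = (-15.8 + 1000) × 1.014797 − 1000 = 998.763 − 1000 = -1.24 per mil

-1.2 per mil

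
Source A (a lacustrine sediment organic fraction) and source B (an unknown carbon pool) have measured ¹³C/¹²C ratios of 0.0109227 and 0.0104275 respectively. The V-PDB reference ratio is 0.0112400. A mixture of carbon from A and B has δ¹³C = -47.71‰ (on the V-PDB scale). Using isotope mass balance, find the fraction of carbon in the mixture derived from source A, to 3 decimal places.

δ_A = (0.0109227/0.0112400 − 1)×1000 = (0.971770 − 1)×1000 = -28.230‰
δ_B = (0.0104275/0.0112400 − 1)×1000 = (0.927714 − 1)×1000 = -72.286‰
f_A = (δ_mix − δ_B)/(δ_A − δ_B) = (-47.71 − (-72.286))/(-28.230 − (-72.286))
f_A = 24.576 / 44.057 = 0.5578

0.558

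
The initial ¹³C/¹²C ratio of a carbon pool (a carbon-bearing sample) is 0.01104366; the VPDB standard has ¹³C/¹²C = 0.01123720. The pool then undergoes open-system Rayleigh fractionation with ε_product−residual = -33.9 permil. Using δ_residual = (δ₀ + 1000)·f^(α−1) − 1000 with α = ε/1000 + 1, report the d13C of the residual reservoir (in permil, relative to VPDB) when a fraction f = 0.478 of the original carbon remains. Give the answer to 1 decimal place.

7.7 permil

δ₀ = (0.01104366/0.01123720 − 1)×1000 = (0.982777 − 1)×1000 = -17.223 permil
α − 1 = ε/1000 = -0.0339
f^(α−1) = 0.478^(-0.0339) = 1.025339
δ_res = (-17.223 + 1000) × 1.025339 − 1000 = 1007.679 − 1000 = 7.68 permil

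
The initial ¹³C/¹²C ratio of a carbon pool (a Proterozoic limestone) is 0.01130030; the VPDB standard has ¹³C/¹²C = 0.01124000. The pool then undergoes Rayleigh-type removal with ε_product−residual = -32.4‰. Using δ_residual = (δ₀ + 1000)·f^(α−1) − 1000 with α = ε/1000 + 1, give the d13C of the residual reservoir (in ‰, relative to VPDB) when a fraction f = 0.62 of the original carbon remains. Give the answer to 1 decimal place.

21.1‰

δ₀ = (0.01130030/0.01124000 − 1)×1000 = (1.005365 − 1)×1000 = 5.365‰
α − 1 = ε/1000 = -0.0324
f^(α−1) = 0.62^(-0.0324) = 1.015609
δ_res = (5.365 + 1000) × 1.015609 − 1000 = 1021.057 − 1000 = 21.06‰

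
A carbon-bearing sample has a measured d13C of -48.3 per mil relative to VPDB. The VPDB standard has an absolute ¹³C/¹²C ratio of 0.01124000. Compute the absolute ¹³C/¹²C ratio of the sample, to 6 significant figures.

R_sample = R_standard × (d13C/1000 + 1)
R_sample = 0.01124000 × (-48.3/1000 + 1) = 0.01124000 × 0.951700
R_sample = 0.0106971

0.0106971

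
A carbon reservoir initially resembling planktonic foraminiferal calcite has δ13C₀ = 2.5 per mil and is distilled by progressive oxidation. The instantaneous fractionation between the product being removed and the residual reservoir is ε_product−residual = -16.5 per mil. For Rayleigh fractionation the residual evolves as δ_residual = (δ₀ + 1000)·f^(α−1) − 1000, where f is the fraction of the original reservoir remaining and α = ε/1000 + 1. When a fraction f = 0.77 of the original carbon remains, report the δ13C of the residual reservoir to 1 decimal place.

6.8 per mil

Rayleigh residual: δ_res = (δ₀ + 1000)·f^(α−1) − 1000
α = ε/1000 + 1 = 0.98350, so α − 1 = -0.01650
f^(α−1) = 0.77^(-0.01650) = 1.004322
δ_res = (2.5 + 1000) × 1.004322 − 1000 = 1006.833 − 1000 = 6.83 per mil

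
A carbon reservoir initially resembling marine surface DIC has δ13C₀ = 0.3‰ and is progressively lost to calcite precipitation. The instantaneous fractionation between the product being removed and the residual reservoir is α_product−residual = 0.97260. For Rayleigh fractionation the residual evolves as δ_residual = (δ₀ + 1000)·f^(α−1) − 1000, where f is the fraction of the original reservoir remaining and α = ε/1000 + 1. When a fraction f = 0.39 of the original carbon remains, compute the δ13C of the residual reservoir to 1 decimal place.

26.4‰

Rayleigh residual: δ_res = (δ₀ + 1000)·f^(α−1) − 1000
α − 1 = -0.02740
f^(α−1) = 0.39^(-0.02740) = 1.026136
δ_res = (0.3 + 1000) × 1.026136 − 1000 = 1026.444 − 1000 = 26.44‰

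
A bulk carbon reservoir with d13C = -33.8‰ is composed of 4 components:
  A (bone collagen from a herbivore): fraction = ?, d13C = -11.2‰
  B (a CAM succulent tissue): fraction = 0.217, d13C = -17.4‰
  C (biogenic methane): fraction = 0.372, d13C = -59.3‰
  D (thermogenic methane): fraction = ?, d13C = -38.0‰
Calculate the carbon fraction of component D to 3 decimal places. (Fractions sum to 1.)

0.125

Let f_D and f_A be the unknown fractions; fractions sum to 1 so f_D + f_A = 0.411.
Mass balance: Σ fᵢ·δᵢ = δ_bulk ⇒ f_D·(-38.0) + f_A·(-11.2) = -33.8 − (-25.835) = -7.965
Substitute f_A = 0.411 − f_D:
f_D·(-38.0 − -11.2) = -7.965 − 0.411×(-11.2) = -3.361
f_D = -3.361 / -26.8 = 0.1254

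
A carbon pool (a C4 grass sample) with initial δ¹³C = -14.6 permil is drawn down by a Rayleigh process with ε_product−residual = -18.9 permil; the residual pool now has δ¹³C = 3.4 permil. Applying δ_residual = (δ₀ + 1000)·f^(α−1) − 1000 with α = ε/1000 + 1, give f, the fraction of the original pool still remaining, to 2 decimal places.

α − 1 = ε/1000 = -0.0189
(δ_res + 1000)/(δ₀ + 1000) = (3.4 + 1000)/(-14.6 + 1000) = 1003.4/985.4 = 1.018267
f = 1.018267^(1/-0.0189) = exp(ln(1.018267)/-0.0189) = exp(0.01810/-0.0189)
f = exp(-0.9578) = 0.3837

0.38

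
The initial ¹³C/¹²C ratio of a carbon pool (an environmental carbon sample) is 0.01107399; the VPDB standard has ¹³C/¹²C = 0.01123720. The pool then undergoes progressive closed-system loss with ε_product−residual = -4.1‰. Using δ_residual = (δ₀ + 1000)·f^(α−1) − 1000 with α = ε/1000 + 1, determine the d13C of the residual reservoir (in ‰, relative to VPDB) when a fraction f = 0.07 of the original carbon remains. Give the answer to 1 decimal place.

δ₀ = (0.01107399/0.01123720 − 1)×1000 = (0.985476 − 1)×1000 = -14.524‰
α − 1 = ε/1000 = -0.0041
f^(α−1) = 0.07^(-0.0041) = 1.010963
δ_res = (-14.524 + 1000) × 1.010963 − 1000 = 996.279 − 1000 = -3.72‰

-3.7‰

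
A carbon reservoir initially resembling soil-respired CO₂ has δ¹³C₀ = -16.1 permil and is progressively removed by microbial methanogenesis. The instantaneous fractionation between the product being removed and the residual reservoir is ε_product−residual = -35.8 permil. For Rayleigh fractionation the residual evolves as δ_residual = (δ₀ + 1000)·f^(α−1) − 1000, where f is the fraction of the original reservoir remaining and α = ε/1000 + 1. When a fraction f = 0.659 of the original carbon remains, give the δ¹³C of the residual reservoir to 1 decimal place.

Rayleigh residual: δ_res = (δ₀ + 1000)·f^(α−1) − 1000
α = ε/1000 + 1 = 0.96420, so α − 1 = -0.03580
f^(α−1) = 0.659^(-0.03580) = 1.015042
δ_res = (-16.1 + 1000) × 1.015042 − 1000 = 998.700 − 1000 = -1.30 permil

-1.3 permil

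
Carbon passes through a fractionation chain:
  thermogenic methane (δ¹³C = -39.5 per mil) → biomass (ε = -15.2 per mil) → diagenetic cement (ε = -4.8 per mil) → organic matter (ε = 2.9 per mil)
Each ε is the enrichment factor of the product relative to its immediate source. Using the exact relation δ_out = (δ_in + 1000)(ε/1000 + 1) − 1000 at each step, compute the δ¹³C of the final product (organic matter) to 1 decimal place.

-55.9 per mil

step 1: δ = (-39.50 + 1000)·(-15.2/1000 + 1) − 1000 = -54.10 per mil
step 2: δ = (-54.10 + 1000)·(-4.8/1000 + 1) − 1000 = -58.64 per mil
step 3: δ = (-58.64 + 1000)·(2.9/1000 + 1) − 1000 = -55.91 per mil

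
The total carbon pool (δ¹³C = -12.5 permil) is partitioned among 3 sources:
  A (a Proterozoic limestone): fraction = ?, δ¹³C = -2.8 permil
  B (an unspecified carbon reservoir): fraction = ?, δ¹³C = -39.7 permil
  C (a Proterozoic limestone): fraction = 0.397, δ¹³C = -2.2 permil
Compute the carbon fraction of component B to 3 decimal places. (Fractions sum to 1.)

0.269

Let f_B and f_A be the unknown fractions; fractions sum to 1 so f_B + f_A = 0.603.
Mass balance: Σ fᵢ·δᵢ = δ_bulk ⇒ f_B·(-39.7) + f_A·(-2.8) = -12.5 − (-0.873) = -11.627
Substitute f_A = 0.603 − f_B:
f_B·(-39.7 − -2.8) = -11.627 − 0.603×(-2.8) = -9.938
f_B = -9.938 / -36.9 = 0.2693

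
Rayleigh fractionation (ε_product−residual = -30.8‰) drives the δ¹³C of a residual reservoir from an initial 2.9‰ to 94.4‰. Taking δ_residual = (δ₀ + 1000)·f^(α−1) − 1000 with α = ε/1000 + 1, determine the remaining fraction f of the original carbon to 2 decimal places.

0.06

α − 1 = ε/1000 = -0.0308
(δ_res + 1000)/(δ₀ + 1000) = (94.4 + 1000)/(2.9 + 1000) = 1094.4/1002.9 = 1.091235
f = 1.091235^(1/-0.0308) = exp(ln(1.091235)/-0.0308) = exp(0.08731/-0.0308)
f = exp(-2.8348) = 0.0587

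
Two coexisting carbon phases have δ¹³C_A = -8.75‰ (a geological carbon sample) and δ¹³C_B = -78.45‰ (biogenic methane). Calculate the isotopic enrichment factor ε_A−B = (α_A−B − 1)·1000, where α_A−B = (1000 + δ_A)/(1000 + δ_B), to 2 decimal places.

75.63‰

α_A−B = (1000 + -8.75) / (1000 + -78.45) = 991.25 / 921.55 = 1.075633
ε_A−B = (1.075633 − 1) × 1000 = 75.633‰
(The approximation ε ≈ δ_A − δ_B would give 69.70‰.)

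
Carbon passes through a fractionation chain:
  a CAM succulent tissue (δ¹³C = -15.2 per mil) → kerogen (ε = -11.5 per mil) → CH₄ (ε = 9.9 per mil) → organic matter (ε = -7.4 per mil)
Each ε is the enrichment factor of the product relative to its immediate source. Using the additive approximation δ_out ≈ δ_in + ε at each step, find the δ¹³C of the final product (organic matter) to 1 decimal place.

-24.2 per mil

step 1: δ ≈ -15.2 + (-11.5) = -26.7 per mil
step 2: δ ≈ -26.7 + (9.9) = -16.8 per mil
step 3: δ ≈ -16.8 + (-7.4) = -24.2 per mil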